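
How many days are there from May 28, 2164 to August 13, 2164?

May 2164: 31 − 28 = 3 days remain.
Then June (30), July (31): 30 + 31 = 61 days.
August 1–13, 2164: 13 days.
Total: 3 + 61 + 13 = 77 days.

77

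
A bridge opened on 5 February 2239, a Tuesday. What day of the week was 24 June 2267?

Monday

Day-of-year of February 5, 2239: 36.
Day-of-year of June 24, 2267: 175.
2239 has 365 days, so 365 − 36 = 329 days remain in 2239.
Full years 2240–2266: 20 common + 7 leap = 20×365 + 7×366 = 9862 days.
Total: 329 + 9862 + 175 = 10366 days.
10366 mod 7 = 6, so 6 days after Tuesday is Monday.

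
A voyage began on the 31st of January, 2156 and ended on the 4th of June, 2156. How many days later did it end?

January 2156: 31 − 31 = 0 days remain.
Then February 2156 (29), March (31), April (30), May (31): 29 + 31 + 30 + 31 = 121 days.
June 1–4, 2156: 4 days.
Total: 0 + 121 + 4 = 125 days.

125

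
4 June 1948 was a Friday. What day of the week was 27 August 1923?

Monday

Count forward from the earlier date (August 27, 1923) to the later (June 4, 1948):
Day-of-year of August 27, 1923: 239.
Day-of-year of June 4, 1948: 156.
1923 has 365 days, so 365 − 239 = 126 days remain in 1923.
Full years 1924–1947: 18 common + 6 leap = 18×365 + 6×366 = 8766 days.
Total: 126 + 8766 + 156 = 9048 days.
9048 mod 7 = 4, so 4 days before Friday is Monday.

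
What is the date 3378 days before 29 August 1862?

30 May 1853

Count 3378 days before August 29, 1862:
Day-of-year of May 30, 1853: 150.
Day-of-year of August 29, 1862: 241.
1853 has 365 days, so 365 − 150 = 215 days remain in 1853.
Full years 1854–1861: 6 common + 2 leap = 6×365 + 2×366 = 2922 days.
Total: 215 + 2922 + 241 = 3378 days.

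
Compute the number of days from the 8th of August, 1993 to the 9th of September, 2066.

From August 8, 1993 to August 8, 2066: 73 years, of which 18 contain a Feb 29 — 55×365 + 18×366 = 26663 days.
(2000 is a leap year (divisible by 400).)
August 2066: 31 − 8 = 23 days remain.
September 1–9, 2066: 9 days.
Residual: 32 days.
Total: 26695 days.

26695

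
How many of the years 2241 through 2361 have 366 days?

Years divisible by 4: 2244, 2248, …, 2360 — 30 in all.
Of these, 2300 is divisible by 100 but not 400, so not leap.
Leap years: 30 − 1 = 29.

29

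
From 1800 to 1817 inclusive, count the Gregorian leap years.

Years divisible by 4 in [1800, 1817]: 1800, 1804, 1808, 1812, 1816.
Of these, 1800 is divisible by 100 but not 400, so not leap.
Leap years: 5 − 1 = 4.

4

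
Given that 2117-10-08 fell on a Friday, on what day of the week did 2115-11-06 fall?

Count forward from the earlier date (November 6, 2115) to the later (October 8, 2117):
Day-of-year of November 6, 2115: 310.
Day-of-year of October 8, 2117: 281.
2115 has 365 days, so 365 − 310 = 55 days remain in 2115.
Full years: 2116: 366. Sum = 366.
Total: 55 + 366 + 281 = 702 days.
702 mod 7 = 2, so 2 days before Friday is Wednesday.

Wednesday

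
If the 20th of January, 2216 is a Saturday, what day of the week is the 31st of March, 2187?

Saturday

Count forward from the earlier date (March 31, 2187) to the later (January 20, 2216):
From March 31, 2187 to March 31, 2215: 28 years, of which 6 contain a Feb 29 — 22×365 + 6×366 = 10226 days.
(2200 is not a leap year (divisible by 100 but not 400).)
March 2215: 31 − 31 = 0 days remain.
Then 9 full months totalling 275 days.
January 1–20, 2216: 20 days.
Residual: 295 days.
Total: 10521 days.
10521 is a multiple of 7, so the 31st of March, 2187 falls on the same weekday: Saturday.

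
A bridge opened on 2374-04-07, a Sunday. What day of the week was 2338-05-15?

Count forward from the earlier date (May 15, 2338) to the later (April 7, 2374):
Day-of-year of May 15, 2338: 135.
Day-of-year of April 7, 2374: 97.
2338 has 365 days, so 365 − 135 = 230 days remain in 2338.
Full years 2339–2373: 26 common + 9 leap = 26×365 + 9×366 = 12784 days.
Total: 230 + 12784 + 97 = 13111 days.
13111 is a multiple of 7, so 2338-05-15 falls on the same weekday: Sunday.

Sunday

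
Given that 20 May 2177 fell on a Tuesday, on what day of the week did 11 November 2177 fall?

May 2177: 31 − 20 = 11 days remain.
Then June (30), July (31), August (31), September (30), October (31): 30 + 31 + 31 + 30 + 31 = 153 days.
November 1–11, 2177: 11 days.
Total: 11 + 153 + 11 = 175 days.
175 is a multiple of 7, so 11 November 2177 falls on the same weekday: Tuesday.

Tuesday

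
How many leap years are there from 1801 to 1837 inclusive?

Years divisible by 4 in [1801, 1837]: 1804, 1808, 1812, 1816, 1820, 1824, 1828, 1832, 1836.
No century exceptions apply. Count: 9.

9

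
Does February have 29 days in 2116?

Yes

2116 is a leap year.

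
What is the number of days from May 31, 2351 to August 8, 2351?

May 2351: 31 − 31 = 0 days remain.
Then June (30), July (31): 30 + 31 = 61 days.
August 1–8, 2351: 8 days.
Total: 0 + 61 + 8 = 69 days.

69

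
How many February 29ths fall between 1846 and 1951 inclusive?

25

Years divisible by 4: 1848, 1852, …, 1948 — 26 in all.
Of these, 1900 is divisible by 100 but not 400, so not leap.
Leap years: 26 − 1 = 25.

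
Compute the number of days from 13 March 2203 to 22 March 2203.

9

Within March 2203: 22 − 13 = 9 days.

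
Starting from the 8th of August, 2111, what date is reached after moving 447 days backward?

the 18th of May, 2110

Count 447 days before August 8, 2111:
May 18, 2110 → May 18, 2111: 365 days.
May 2111: 31 − 18 = 13 days remain.
Then June (30), July (31): 30 + 31 = 61 days.
August 1–8, 2111: 8 days.
Residual: 82 days.
Total: 447 days.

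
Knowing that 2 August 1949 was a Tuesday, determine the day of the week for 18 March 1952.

Tuesday

Day-of-year of August 2, 1949: 214.
Day-of-year of March 18, 1952: 78.
1949 has 365 days, so 365 − 214 = 151 days remain in 1949.
Full years: 1950: 365; 1951: 365. Sum = 730.
Total: 151 + 730 + 78 = 959 days.
959 is a multiple of 7, so 18 March 1952 falls on the same weekday: Tuesday.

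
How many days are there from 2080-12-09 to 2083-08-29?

Day-of-year of December 9, 2080: 344.
Day-of-year of August 29, 2083: 241.
2080 has 366 days, so 366 − 344 = 22 days remain in 2080.
Full years: 2081: 365; 2082: 365. Sum = 730.
Total: 22 + 730 + 241 = 993 days.

993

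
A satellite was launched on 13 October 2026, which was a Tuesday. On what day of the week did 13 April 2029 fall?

Friday

Day-of-year of October 13, 2026: 286.
Day-of-year of April 13, 2029: 103.
2026 has 365 days, so 365 − 286 = 79 days remain in 2026.
Full years: 2027: 365; 2028: 366. Sum = 731.
Total: 79 + 731 + 103 = 913 days.
913 mod 7 = 3, so 3 days after Tuesday is Friday.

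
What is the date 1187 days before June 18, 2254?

March 19, 2251

Count 1187 days before June 18, 2254:
Day-of-year of March 19, 2251: 78.
Day-of-year of June 18, 2254: 169.
2251 has 365 days, so 365 − 78 = 287 days remain in 2251.
Full years: 2252: 366; 2253: 365. Sum = 731.
Total: 287 + 731 + 169 = 1187 days.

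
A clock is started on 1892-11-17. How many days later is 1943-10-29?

18607

Day-of-year of November 17, 1892: 322.
Day-of-year of October 29, 1943: 302.
1892 has 366 days, so 366 − 322 = 44 days remain in 1892.
Full years 1893–1942: 39 common + 11 leap = 39×365 + 11×366 = 18261 days.
Total: 44 + 18261 + 302 = 18607 days.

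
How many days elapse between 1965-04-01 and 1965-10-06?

188

April 1965: 30 − 1 = 29 days remain.
Then May (31), June (30), July (31), August (31), September (30): 31 + 30 + 31 + 31 + 30 = 153 days.
October 1–6, 1965: 6 days.
Total: 29 + 153 + 6 = 188 days.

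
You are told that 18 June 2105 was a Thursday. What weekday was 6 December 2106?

Day-of-year of June 18, 2105: 169.
Day-of-year of December 6, 2106: 340.
2105 has 365 days, so 365 − 169 = 196 days remain in 2105.
Total: 196 + 340 = 536 days.
536 mod 7 = 4, so 4 days after Thursday is Monday.

Monday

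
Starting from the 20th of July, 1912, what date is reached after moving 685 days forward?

the 5th of June, 1914

Count 685 days after July 20, 1912:
July 20, 1912 → July 20, 1913: 365 days.
July 1913: 31 − 20 = 11 days remain.
Then 10 full months totalling 304 days.
June 1–5, 1914: 5 days.
Residual: 320 days.
Total: 685 days.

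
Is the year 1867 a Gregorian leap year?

1867 is not a leap year.

No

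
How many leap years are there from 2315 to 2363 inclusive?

Years divisible by 4 in [2315, 2363]: 2316, 2320, 2324, 2328, 2332, 2336, 2340, 2344, 2348, 2352, 2356, 2360.
No century exceptions apply. Count: 12.

12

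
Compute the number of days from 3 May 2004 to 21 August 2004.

110

May 2004: 31 − 3 = 28 days remain.
Then June (30), July (31): 30 + 31 = 61 days.
August 1–21, 2004: 21 days.
Total: 28 + 61 + 21 = 110 days.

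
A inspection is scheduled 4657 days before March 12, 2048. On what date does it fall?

June 12, 2035

Count 4657 days before March 12, 2048:
Day-of-year of June 12, 2035: 163.
Day-of-year of March 12, 2048: 72.
2035 has 365 days, so 365 − 163 = 202 days remain in 2035.
Full years 2036–2047: 9 common + 3 leap = 9×365 + 3×366 = 4383 days.
Total: 202 + 4383 + 72 = 4657 days.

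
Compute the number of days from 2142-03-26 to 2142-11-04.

223

March 2142: 31 − 26 = 5 days remain.
Then April (30), May (31), June (30), July (31), August (31), September (30), October (31): 30 + 31 + 30 + 31 + 31 + 30 + 31 = 214 days.
November 1–4, 2142: 4 days.
Total: 5 + 214 + 4 = 223 days.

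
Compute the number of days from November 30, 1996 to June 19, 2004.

2758

From November 30, 1996 to November 30, 2003: 7 years, of which 1 contains a Feb 29 — 6×365 + 1×366 = 2556 days.
(2000 is a leap year (divisible by 400).)
November 2003: 30 − 30 = 0 days remain.
Then December (31), January (31), February 2004 (29), March (31), April (30), May (31): 31 + 31 + 29 + 31 + 30 + 31 = 183 days.
June 1–19, 2004: 19 days.
Residual: 202 days.
Total: 2758 days.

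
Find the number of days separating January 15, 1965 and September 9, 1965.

237

January 1965: 31 − 15 = 16 days remain.
Then February 1965 (28), March (31), April (30), May (31), June (30), July (31), August (31): 28 + 31 + 30 + 31 + 30 + 31 + 31 = 212 days.
September 1–9, 1965: 9 days.
Total: 16 + 212 + 9 = 237 days.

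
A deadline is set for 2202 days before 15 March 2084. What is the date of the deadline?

5 March 2078

Count 2202 days before March 15, 2084:
March 5, 2078 → March 5, 2079: 365 days.
March 5, 2079 → March 5, 2080: 366 days (2080 is a leap year).
March 5, 2080 → March 5, 2081: 365 days.
March 5, 2081 → March 5, 2082: 365 days.
March 5, 2082 → March 5, 2083: 365 days.
March 5, 2083 → March 5, 2084: 366 days (2084 is a leap year).
Within March 2084: 15 − 5 = 10 days.
Total: 2202 days.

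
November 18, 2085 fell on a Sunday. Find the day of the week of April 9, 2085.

Count forward from the earlier date (April 9, 2085) to the later (November 18, 2085):
April 2085: 30 − 9 = 21 days remain.
Then May (31), June (30), July (31), August (31), September (30), October (31): 31 + 30 + 31 + 31 + 30 + 31 = 184 days.
November 1–18, 2085: 18 days.
Total: 21 + 184 + 18 = 223 days.
223 mod 7 = 6, so 6 days before Sunday is Monday.

Monday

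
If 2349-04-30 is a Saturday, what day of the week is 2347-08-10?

Sunday

Count forward from the earlier date (August 10, 2347) to the later (April 30, 2349):
August 10, 2347 → August 10, 2348: 366 days (2348 is a leap year).
August 2348: 31 − 10 = 21 days remain.
Then September (30), October (31), November (30), December (31), January (31), February 2349 (28), March (31): 30 + 31 + 30 + 31 + 31 + 28 + 31 = 212 days.
April 1–30, 2349: 30 days.
Residual: 263 days.
Total: 629 days.
629 mod 7 = 6, so 6 days before Saturday is Sunday.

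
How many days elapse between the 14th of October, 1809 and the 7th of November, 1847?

From October 14, 1809 to October 14, 1847: 38 years, of which 9 contain a Feb 29 — 29×365 + 9×366 = 13879 days.
October 1847: 31 − 14 = 17 days remain.
November 1–7, 1847: 7 days.
Residual: 24 days.
Total: 13903 days.

13903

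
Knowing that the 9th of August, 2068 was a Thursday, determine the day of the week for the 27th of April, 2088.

Tuesday

From August 9, 2068 to August 9, 2087: 19 years, of which 4 contain a Feb 29 — 15×365 + 4×366 = 6939 days.
August 2087: 31 − 9 = 22 days remain.
Then September (30), October (31), November (30), December (31), January (31), February 2088 (29), March (31): 30 + 31 + 30 + 31 + 31 + 29 + 31 = 213 days.
April 1–27, 2088: 27 days.
Residual: 262 days.
Total: 7201 days.
7201 mod 7 = 5, so 5 days after Thursday is Tuesday.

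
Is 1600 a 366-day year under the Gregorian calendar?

1600 is a leap year (divisible by 400).

Yes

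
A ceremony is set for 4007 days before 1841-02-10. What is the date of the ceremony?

1830-02-21

Count 4007 days before February 10, 1841:
Day-of-year of February 21, 1830: 52.
Day-of-year of February 10, 1841: 41.
1830 has 365 days, so 365 − 52 = 313 days remain in 1830.
Full years 1831–1840: 7 common + 3 leap = 7×365 + 3×366 = 3653 days.
Total: 313 + 3653 + 41 = 4007 days.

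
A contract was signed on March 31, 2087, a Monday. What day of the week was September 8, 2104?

Day-of-year of March 31, 2087: 90.
Day-of-year of September 8, 2104: 252.
2087 has 365 days, so 365 − 90 = 275 days remain in 2087.
Full years 2088–2103: 13 common + 3 leap = 13×365 + 3×366 = 5843 days.
Total: 275 + 5843 + 252 = 6370 days.
6370 is a multiple of 7, so September 8, 2104 falls on the same weekday: Monday.

Monday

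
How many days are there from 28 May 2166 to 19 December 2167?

570

Day-of-year of May 28, 2166: 148.
Day-of-year of December 19, 2167: 353.
2166 has 365 days, so 365 − 148 = 217 days remain in 2166.
Total: 217 + 353 = 570 days.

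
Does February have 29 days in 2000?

Yes

2000 is a leap year (divisible by 400).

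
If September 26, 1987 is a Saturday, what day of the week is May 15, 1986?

Count forward from the earlier date (May 15, 1986) to the later (September 26, 1987):
Day-of-year of May 15, 1986: 135.
Day-of-year of September 26, 1987: 269.
1986 has 365 days, so 365 − 135 = 230 days remain in 1986.
Total: 230 + 269 = 499 days.
499 mod 7 = 2, so 2 days before Saturday is Thursday.

Thursday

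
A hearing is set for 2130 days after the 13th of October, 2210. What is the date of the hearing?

the 12th of August, 2216

Count 2130 days after October 13, 2210:
October 13, 2210 → October 13, 2211: 365 days.
October 13, 2211 → October 13, 2212: 366 days (2212 is a leap year).
October 13, 2212 → October 13, 2213: 365 days.
October 13, 2213 → October 13, 2214: 365 days.
October 13, 2214 → October 13, 2215: 365 days.
October 2215: 31 − 13 = 18 days remain.
Then 9 full months totalling 274 days.
August 1–12, 2216: 12 days.
Residual: 304 days.
Total: 2130 days.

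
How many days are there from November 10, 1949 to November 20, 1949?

Within November 1949: 20 − 10 = 10 days.

10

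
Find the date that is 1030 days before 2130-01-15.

2127-03-22

Count 1030 days before January 15, 2130:
March 22, 2127 → March 22, 2128: 366 days (2128 is a leap year).
March 22, 2128 → March 22, 2129: 365 days.
March 2129: 31 − 22 = 9 days remain.
Then 9 full months totalling 275 days.
January 1–15, 2130: 15 days.
Residual: 299 days.
Total: 1030 days.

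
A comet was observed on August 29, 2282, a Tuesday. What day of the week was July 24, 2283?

Tuesday

August 2282: 31 − 29 = 2 days remain.
Then 10 full months totalling 303 days.
July 1–24, 2283: 24 days.
Residual: 329 days.
Total: 329 days.
329 is a multiple of 7, so July 24, 2283 falls on the same weekday: Tuesday.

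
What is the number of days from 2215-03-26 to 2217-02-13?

690

Day-of-year of March 26, 2215: 85.
Day-of-year of February 13, 2217: 44.
2215 has 365 days, so 365 − 85 = 280 days remain in 2215.
Full years: 2216: 366. Sum = 366.
Total: 280 + 366 + 44 = 690 days.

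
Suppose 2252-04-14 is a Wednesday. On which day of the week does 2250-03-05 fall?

Tuesday

Count forward from the earlier date (March 5, 2250) to the later (April 14, 2252):
Day-of-year of March 5, 2250: 64.
Day-of-year of April 14, 2252: 105.
2250 has 365 days, so 365 − 64 = 301 days remain in 2250.
Full years: 2251: 365. Sum = 365.
Total: 301 + 365 + 105 = 771 days.
771 mod 7 = 1, so 1 day before Wednesday is Tuesday.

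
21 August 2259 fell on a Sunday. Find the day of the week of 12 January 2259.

Wednesday

Count forward from the earlier date (January 12, 2259) to the later (August 21, 2259):
January 2259: 31 − 12 = 19 days remain.
Then February 2259 (28), March (31), April (30), May (31), June (30), July (31): 28 + 31 + 30 + 31 + 30 + 31 = 181 days.
August 1–21, 2259: 21 days.
Total: 19 + 181 + 21 = 221 days.
221 mod 7 = 4, so 4 days before Sunday is Wednesday.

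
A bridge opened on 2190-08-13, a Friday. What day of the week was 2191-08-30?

Tuesday

Day-of-year of August 13, 2190: 225.
Day-of-year of August 30, 2191: 242.
2190 has 365 days, so 365 − 225 = 140 days remain in 2190.
Total: 140 + 242 = 382 days.
382 mod 7 = 4, so 4 days after Friday is Tuesday.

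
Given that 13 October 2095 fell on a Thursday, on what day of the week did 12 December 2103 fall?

Wednesday

Day-of-year of October 13, 2095: 286.
Day-of-year of December 12, 2103: 346.
2095 has 365 days, so 365 − 286 = 79 days remain in 2095.
Full years 2096–2102: 6 common + 1 leap = 6×365 + 1×366 = 2556 days.
Total: 79 + 2556 + 346 = 2981 days.
2981 mod 7 = 6, so 6 days after Thursday is Wednesday.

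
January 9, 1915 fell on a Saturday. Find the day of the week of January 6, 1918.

Sunday

Day-of-year of January 9, 1915: 9.
Day-of-year of January 6, 1918: 6.
1915 has 365 days, so 365 − 9 = 356 days remain in 1915.
Full years: 1916: 366; 1917: 365. Sum = 731.
Total: 356 + 731 + 6 = 1093 days.
1093 mod 7 = 1, so 1 day after Saturday is Sunday.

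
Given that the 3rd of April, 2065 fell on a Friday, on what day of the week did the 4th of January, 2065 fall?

Count forward from the earlier date (January 4, 2065) to the later (April 3, 2065):
January 2065: 31 − 4 = 27 days remain.
Then February 2065 (28), March (31): 28 + 31 = 59 days.
April 1–3, 2065: 3 days.
Total: 27 + 59 + 3 = 89 days.
89 mod 7 = 5, so 5 days before Friday is Sunday.

Sunday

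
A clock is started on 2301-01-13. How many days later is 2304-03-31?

Day-of-year of January 13, 2301: 13.
Day-of-year of March 31, 2304: 91.
2301 has 365 days, so 365 − 13 = 352 days remain in 2301.
Full years: 2302: 365; 2303: 365. Sum = 730.
Total: 352 + 730 + 91 = 1173 days.

1173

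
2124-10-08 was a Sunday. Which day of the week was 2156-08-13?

Day-of-year of October 8, 2124: 282.
Day-of-year of August 13, 2156: 226.
2124 has 366 days, so 366 − 282 = 84 days remain in 2124.
Full years 2125–2155: 24 common + 7 leap = 24×365 + 7×366 = 11322 days.
Total: 84 + 11322 + 226 = 11632 days.
11632 mod 7 = 5, so 5 days after Sunday is Friday.

Friday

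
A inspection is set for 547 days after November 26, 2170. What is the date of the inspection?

May 26, 2172

Count 547 days after November 26, 2170:
November 26, 2170 → November 26, 2171: 365 days.
November 2171: 30 − 26 = 4 days remain.
Then December (31), January (31), February 2172 (29), March (31), April (30): 31 + 31 + 29 + 31 + 30 = 152 days.
May 1–26, 2172: 26 days.
Residual: 182 days.
Total: 547 days.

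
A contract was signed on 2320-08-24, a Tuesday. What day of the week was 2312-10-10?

Thursday

Count forward from the earlier date (October 10, 2312) to the later (August 24, 2320):
Day-of-year of October 10, 2312: 284.
Day-of-year of August 24, 2320: 237.
2312 has 366 days, so 366 − 284 = 82 days remain in 2312.
Full years 2313–2319: 6 common + 1 leap = 6×365 + 1×366 = 2556 days.
Total: 82 + 2556 + 237 = 2875 days.
2875 mod 7 = 5, so 5 days before Tuesday is Thursday.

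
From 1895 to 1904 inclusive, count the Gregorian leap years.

2

Years divisible by 4 in [1895, 1904]: 1896, 1900, 1904.
Of these, 1900 is divisible by 100 but not 400, so not leap.
Leap years: 3 − 1 = 2.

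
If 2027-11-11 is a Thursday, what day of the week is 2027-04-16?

Friday

Count forward from the earlier date (April 16, 2027) to the later (November 11, 2027):
April 2027: 30 − 16 = 14 days remain.
Then May (31), June (30), July (31), August (31), September (30), October (31): 31 + 30 + 31 + 31 + 30 + 31 = 184 days.
November 1–11, 2027: 11 days.
Total: 14 + 184 + 11 = 209 days.
209 mod 7 = 6, so 6 days before Thursday is Friday.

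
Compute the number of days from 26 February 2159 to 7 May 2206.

17236

From February 26, 2159 to February 26, 2206: 47 years, of which 11 contain a Feb 29 — 36×365 + 11×366 = 17166 days.
(2200 is not a leap year (divisible by 100 but not 400).)
February 2206: 28 − 26 = 2 days remain (2206 is not a leap year, so February has 28 days).
Then March (31), April (30): 31 + 30 = 61 days.
May 1–7, 2206: 7 days.
Residual: 70 days.
Total: 17236 days.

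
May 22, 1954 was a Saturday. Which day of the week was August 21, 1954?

Saturday

May 1954: 31 − 22 = 9 days remain.
Then June (30), July (31): 30 + 31 = 61 days.
August 1–21, 1954: 21 days.
Total: 9 + 61 + 21 = 91 days.
91 is a multiple of 7, so August 21, 1954 falls on the same weekday: Saturday.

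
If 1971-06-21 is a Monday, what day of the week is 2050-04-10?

Sunday

Day-of-year of June 21, 1971: 172.
Day-of-year of April 10, 2050: 100.
1971 has 365 days, so 365 − 172 = 193 days remain in 1971.
Full years 1972–2049: 58 common + 20 leap = 58×365 + 20×366 = 28490 days.
Total: 193 + 28490 + 100 = 28783 days.
28783 mod 7 = 6, so 6 days after Monday is Sunday.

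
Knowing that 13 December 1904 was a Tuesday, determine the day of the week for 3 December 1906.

December 13, 1904 → December 13, 1905: 365 days.
December 1905: 31 − 13 = 18 days remain.
Then 11 full months totalling 334 days.
December 1–3, 1906: 3 days.
Residual: 355 days.
Total: 720 days.
720 mod 7 = 6, so 6 days after Tuesday is Monday.

Monday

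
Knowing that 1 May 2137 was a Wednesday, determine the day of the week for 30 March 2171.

Saturday

Day-of-year of May 1, 2137: 121.
Day-of-year of March 30, 2171: 89.
2137 has 365 days, so 365 − 121 = 244 days remain in 2137.
Full years 2138–2170: 25 common + 8 leap = 25×365 + 8×366 = 12053 days.
Total: 244 + 12053 + 89 = 12386 days.
12386 mod 7 = 3, so 3 days after Wednesday is Saturday.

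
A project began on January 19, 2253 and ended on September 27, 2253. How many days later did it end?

January 2253: 31 − 19 = 12 days remain.
Then February 2253 (28), March (31), April (30), May (31), June (30), July (31), August (31): 28 + 31 + 30 + 31 + 30 + 31 + 31 = 212 days.
September 1–27, 2253: 27 days.
Total: 12 + 212 + 27 = 251 days.

251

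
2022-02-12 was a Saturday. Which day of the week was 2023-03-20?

Monday

Day-of-year of February 12, 2022: 43.
Day-of-year of March 20, 2023: 79.
2022 has 365 days, so 365 − 43 = 322 days remain in 2022.
Total: 322 + 79 = 401 days.
401 mod 7 = 2, so 2 days after Saturday is Monday.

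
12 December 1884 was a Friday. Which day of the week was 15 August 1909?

Day-of-year of December 12, 1884: 347.
Day-of-year of August 15, 1909: 227.
1884 has 366 days, so 366 − 347 = 19 days remain in 1884.
Full years 1885–1908: 19 common + 5 leap = 19×365 + 5×366 = 8765 days.
Total: 19 + 8765 + 227 = 9011 days.
9011 mod 7 = 2, so 2 days after Friday is Sunday.

Sunday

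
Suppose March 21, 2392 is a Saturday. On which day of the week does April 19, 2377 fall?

Tuesday

Count forward from the earlier date (April 19, 2377) to the later (March 21, 2392):
From April 19, 2377 to April 19, 2391: 14 years, of which 3 contain a Feb 29 — 11×365 + 3×366 = 5113 days.
April 2391: 30 − 19 = 11 days remain.
Then 10 full months totalling 305 days.
March 1–21, 2392: 21 days.
Residual: 337 days.
Total: 5450 days.
5450 mod 7 = 4, so 4 days before Saturday is Tuesday.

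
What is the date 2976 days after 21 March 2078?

14 May 2086

Count 2976 days after March 21, 2078:
Day-of-year of March 21, 2078: 80.
Day-of-year of May 14, 2086: 134.
2078 has 365 days, so 365 − 80 = 285 days remain in 2078.
Full years 2079–2085: 5 common + 2 leap = 5×365 + 2×366 = 2557 days.
Total: 285 + 2557 + 134 = 2976 days.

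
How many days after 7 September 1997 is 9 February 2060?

22800

From September 7, 1997 to September 7, 2059: 62 years, of which 15 contain a Feb 29 — 47×365 + 15×366 = 22645 days.
(2000 is a leap year (divisible by 400).)
September 2059: 30 − 7 = 23 days remain.
Then October (31), November (30), December (31), January (31): 31 + 30 + 31 + 31 = 123 days.
February 1–9, 2060: 9 days (2060 is a leap year).
Residual: 155 days.
Total: 22800 days.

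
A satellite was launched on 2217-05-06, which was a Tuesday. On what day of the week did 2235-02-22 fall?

From May 6, 2217 to May 6, 2234: 17 years, of which 4 contain a Feb 29 — 13×365 + 4×366 = 6209 days.
May 2234: 31 − 6 = 25 days remain.
Then June (30), July (31), August (31), September (30), October (31), November (30), December (31), January (31): 30 + 31 + 31 + 30 + 31 + 30 + 31 + 31 = 245 days.
February 1–22, 2235: 22 days (2235 is not a leap year).
Residual: 292 days.
Total: 6501 days.
6501 mod 7 = 5, so 5 days after Tuesday is Sunday.

Sunday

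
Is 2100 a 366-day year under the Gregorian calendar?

No

2100 is not a leap year (divisible by 100 but not 400).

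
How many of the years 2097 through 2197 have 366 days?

Years divisible by 4: 2100, 2104, …, 2196 — 25 in all.
Of these, 2100 is divisible by 100 but not 400, so not leap.
Leap years: 25 − 1 = 24.

24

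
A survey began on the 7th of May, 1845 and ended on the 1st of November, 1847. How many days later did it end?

May 7, 1845 → May 7, 1846: 365 days.
May 7, 1846 → May 7, 1847: 365 days.
May 1847: 31 − 7 = 24 days remain.
Then June (30), July (31), August (31), September (30), October (31): 30 + 31 + 31 + 30 + 31 = 153 days.
November 1, 1847: 1 day.
Residual: 178 days.
Total: 908 days.

908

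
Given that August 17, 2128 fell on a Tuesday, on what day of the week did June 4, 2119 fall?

Count forward from the earlier date (June 4, 2119) to the later (August 17, 2128):
From June 4, 2119 to June 4, 2128: 9 years, of which 3 contain a Feb 29 — 6×365 + 3×366 = 3288 days.
June 2128: 30 − 4 = 26 days remain.
Then July (31): 31 days.
August 1–17, 2128: 17 days.
Residual: 74 days.
Total: 3362 days.
3362 mod 7 = 2, so 2 days before Tuesday is Sunday.

Sunday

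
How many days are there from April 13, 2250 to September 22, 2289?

14407

Day-of-year of April 13, 2250: 103.
Day-of-year of September 22, 2289: 265.
2250 has 365 days, so 365 − 103 = 262 days remain in 2250.
Full years 2251–2288: 28 common + 10 leap = 28×365 + 10×366 = 13880 days.
Total: 262 + 13880 + 265 = 14407 days.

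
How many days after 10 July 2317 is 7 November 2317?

120

July 2317: 31 − 10 = 21 days remain.
Then August (31), September (30), October (31): 31 + 30 + 31 = 92 days.
November 1–7, 2317: 7 days.
Total: 21 + 92 + 7 = 120 days.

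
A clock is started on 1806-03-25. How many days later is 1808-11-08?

March 1806: 31 − 25 = 6 days remain.
Then 31 full months totalling 945 days.
November 1–8, 1808: 8 days.
Total: 6 + 945 + 8 = 959 days.

959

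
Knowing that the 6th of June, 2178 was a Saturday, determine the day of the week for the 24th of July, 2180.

Monday

June 6, 2178 → June 6, 2179: 365 days.
June 6, 2179 → June 6, 2180: 366 days (2180 is a leap year).
June 2180: 30 − 6 = 24 days remain.
July 1–24, 2180: 24 days.
Residual: 48 days.
Total: 779 days.
779 mod 7 = 2, so 2 days after Saturday is Monday.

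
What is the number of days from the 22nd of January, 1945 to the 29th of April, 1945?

January 1945: 31 − 22 = 9 days remain.
Then February 1945 (28), March (31): 28 + 31 = 59 days.
April 1–29, 1945: 29 days.
Total: 9 + 59 + 29 = 97 days.

97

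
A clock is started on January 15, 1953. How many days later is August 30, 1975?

8262

Day-of-year of January 15, 1953: 15.
Day-of-year of August 30, 1975: 242.
1953 has 365 days, so 365 − 15 = 350 days remain in 1953.
Full years 1954–1974: 16 common + 5 leap = 16×365 + 5×366 = 7670 days.
Total: 350 + 7670 + 242 = 8262 days.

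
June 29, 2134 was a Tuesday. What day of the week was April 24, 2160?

From June 29, 2134 to June 29, 2159: 25 years, of which 6 contain a Feb 29 — 19×365 + 6×366 = 9131 days.
June 2159: 30 − 29 = 1 day remains.
Then 9 full months totalling 275 days.
April 1–24, 2160: 24 days.
Residual: 300 days.
Total: 9431 days.
9431 mod 7 = 2, so 2 days after Tuesday is Thursday.

Thursday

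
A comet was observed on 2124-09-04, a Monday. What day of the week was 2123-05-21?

Friday

Count forward from the earlier date (May 21, 2123) to the later (September 4, 2124):
May 2123: 31 − 21 = 10 days remain.
Then 15 full months totalling 458 days.
September 1–4, 2124: 4 days.
Total: 10 + 458 + 4 = 472 days.
472 mod 7 = 3, so 3 days before Monday is Friday.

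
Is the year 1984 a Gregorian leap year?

1984 is a leap year.

Yes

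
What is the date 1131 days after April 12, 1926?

May 17, 1929

Count 1131 days after April 12, 1926:
Day-of-year of April 12, 1926: 102.
Day-of-year of May 17, 1929: 137.
1926 has 365 days, so 365 − 102 = 263 days remain in 1926.
Full years: 1927: 365; 1928: 366. Sum = 731.
Total: 263 + 731 + 137 = 1131 days.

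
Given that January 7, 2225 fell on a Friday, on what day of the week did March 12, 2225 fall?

Saturday

January 2225: 31 − 7 = 24 days remain.
Then February 2225 (28): 28 days.
March 1–12, 2225: 12 days.
Total: 24 + 28 + 12 = 64 days.
64 mod 7 = 1, so 1 day after Friday is Saturday.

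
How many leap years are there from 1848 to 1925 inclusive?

Years divisible by 4: 1848, 1852, …, 1924 — 20 in all.
Of these, 1900 is divisible by 100 but not 400, so not leap.
Leap years: 20 − 1 = 19.

19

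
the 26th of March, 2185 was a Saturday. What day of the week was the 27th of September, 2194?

Saturday

Day-of-year of March 26, 2185: 85.
Day-of-year of September 27, 2194: 270.
2185 has 365 days, so 365 − 85 = 280 days remain in 2185.
Full years 2186–2193: 6 common + 2 leap = 6×365 + 2×366 = 2922 days.
Total: 280 + 2922 + 270 = 3472 days.
3472 is a multiple of 7, so the 27th of September, 2194 falls on the same weekday: Saturday.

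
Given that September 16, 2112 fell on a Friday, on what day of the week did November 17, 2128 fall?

Wednesday

From September 16, 2112 to September 16, 2128: 16 years, of which 4 contain a Feb 29 — 12×365 + 4×366 = 5844 days.
September 2128: 30 − 16 = 14 days remain.
Then October (31): 31 days.
November 1–17, 2128: 17 days.
Residual: 62 days.
Total: 5906 days.
5906 mod 7 = 5, so 5 days after Friday is Wednesday.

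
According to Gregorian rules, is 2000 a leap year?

Yes

2000 is a leap year (divisible by 400).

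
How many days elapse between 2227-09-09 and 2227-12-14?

96

September 2227: 30 − 9 = 21 days remain.
Then October (31), November (30): 31 + 30 = 61 days.
December 1–14, 2227: 14 days.
Total: 21 + 61 + 14 = 96 days.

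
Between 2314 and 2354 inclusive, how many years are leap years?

10

Years divisible by 4 in [2314, 2354]: 2316, 2320, 2324, 2328, 2332, 2336, 2340, 2344, 2348, 2352.
No century exceptions apply. Count: 10.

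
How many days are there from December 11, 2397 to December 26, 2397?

15

Within December 2397: 26 − 11 = 15 days.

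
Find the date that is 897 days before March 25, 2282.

October 10, 2279

Count 897 days before March 25, 2282:
October 10, 2279 → October 10, 2280: 366 days (2280 is a leap year).
October 10, 2280 → October 10, 2281: 365 days.
October 2281: 31 − 10 = 21 days remain.
Then November (30), December (31), January (31), February 2282 (28): 30 + 31 + 31 + 28 = 120 days.
March 1–25, 2282: 25 days.
Residual: 166 days.
Total: 897 days.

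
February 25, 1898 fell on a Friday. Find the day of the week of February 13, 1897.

Saturday

Count forward from the earlier date (February 13, 1897) to the later (February 25, 1898):
Day-of-year of February 13, 1897: 44.
Day-of-year of February 25, 1898: 56.
1897 has 365 days, so 365 − 44 = 321 days remain in 1897.
Total: 321 + 56 = 377 days.
377 mod 7 = 6, so 6 days before Friday is Saturday.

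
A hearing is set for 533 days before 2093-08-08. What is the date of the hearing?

2092-02-22

Count 533 days before August 8, 2093:
February 2092: 29 − 22 = 7 days remain (2092 is a leap year, so February has 29 days).
Then 17 full months totalling 518 days.
August 1–8, 2093: 8 days.
Total: 7 + 518 + 8 = 533 days.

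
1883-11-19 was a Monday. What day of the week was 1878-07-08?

Count forward from the earlier date (July 8, 1878) to the later (November 19, 1883):
July 8, 1878 → July 8, 1879: 365 days.
July 8, 1879 → July 8, 1880: 366 days (1880 is a leap year).
July 8, 1880 → July 8, 1881: 365 days.
July 8, 1881 → July 8, 1882: 365 days.
July 8, 1882 → July 8, 1883: 365 days.
July 1883: 31 − 8 = 23 days remain.
Then August (31), September (30), October (31): 31 + 30 + 31 = 92 days.
November 1–19, 1883: 19 days.
Residual: 134 days.
Total: 1960 days.
1960 is a multiple of 7, so 1878-07-08 falls on the same weekday: Monday.

Monday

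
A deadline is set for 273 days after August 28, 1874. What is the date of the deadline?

May 28, 1875

Count 273 days after August 28, 1874:
Day-of-year of August 28, 1874: 240.
Day-of-year of May 28, 1875: 148.
1874 has 365 days, so 365 − 240 = 125 days remain in 1874.
Total: 125 + 148 = 273 days.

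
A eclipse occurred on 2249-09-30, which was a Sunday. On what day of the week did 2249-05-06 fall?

Count forward from the earlier date (May 6, 2249) to the later (September 30, 2249):
May 2249: 31 − 6 = 25 days remain.
Then June (30), July (31), August (31): 30 + 31 + 31 = 92 days.
September 1–30, 2249: 30 days.
Total: 25 + 92 + 30 = 147 days.
147 is a multiple of 7, so 2249-05-06 falls on the same weekday: Sunday.

Sunday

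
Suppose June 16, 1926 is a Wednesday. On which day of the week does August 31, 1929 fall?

Saturday

Day-of-year of June 16, 1926: 167.
Day-of-year of August 31, 1929: 243.
1926 has 365 days, so 365 − 167 = 198 days remain in 1926.
Full years: 1927: 365; 1928: 366. Sum = 731.
Total: 198 + 731 + 243 = 1172 days.
1172 mod 7 = 3, so 3 days after Wednesday is Saturday.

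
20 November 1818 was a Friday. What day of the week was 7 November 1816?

Count forward from the earlier date (November 7, 1816) to the later (November 20, 1818):
November 1816: 30 − 7 = 23 days remain.
Then 23 full months totalling 700 days.
November 1–20, 1818: 20 days.
Total: 23 + 700 + 20 = 743 days.
743 mod 7 = 1, so 1 day before Friday is Thursday.

Thursday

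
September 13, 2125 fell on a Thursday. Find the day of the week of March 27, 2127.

Thursday

September 13, 2125 → September 13, 2126: 365 days.
September 2126: 30 − 13 = 17 days remain.
Then October (31), November (30), December (31), January (31), February 2127 (28): 31 + 30 + 31 + 31 + 28 = 151 days.
March 1–27, 2127: 27 days.
Residual: 195 days.
Total: 560 days.
560 is a multiple of 7, so March 27, 2127 falls on the same weekday: Thursday.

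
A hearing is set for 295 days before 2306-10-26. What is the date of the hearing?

2306-01-04

Count 295 days before October 26, 2306:
January 2306: 31 − 4 = 27 days remain.
Then February 2306 (28), March (31), April (30), May (31), June (30), July (31), August (31), September (30): 28 + 31 + 30 + 31 + 30 + 31 + 31 + 30 = 242 days.
October 1–26, 2306: 26 days.
Total: 27 + 242 + 26 = 295 days.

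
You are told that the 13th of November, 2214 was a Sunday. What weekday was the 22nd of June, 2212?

Monday

Count forward from the earlier date (June 22, 2212) to the later (November 13, 2214):
June 22, 2212 → June 22, 2213: 365 days.
June 22, 2213 → June 22, 2214: 365 days.
June 2214: 30 − 22 = 8 days remain.
Then July (31), August (31), September (30), October (31): 31 + 31 + 30 + 31 = 123 days.
November 1–13, 2214: 13 days.
Residual: 144 days.
Total: 874 days.
874 mod 7 = 6, so 6 days before Sunday is Monday.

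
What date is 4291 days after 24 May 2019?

21 February 2031

Count 4291 days after May 24, 2019:
Day-of-year of May 24, 2019: 144.
Day-of-year of February 21, 2031: 52.
2019 has 365 days, so 365 − 144 = 221 days remain in 2019.
Full years 2020–2030: 8 common + 3 leap = 8×365 + 3×366 = 4018 days.
Total: 221 + 4018 + 52 = 4291 days.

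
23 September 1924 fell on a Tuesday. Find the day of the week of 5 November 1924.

Wednesday

September 1924: 30 − 23 = 7 days remain.
Then October (31): 31 days.
November 1–5, 1924: 5 days.
Total: 7 + 31 + 5 = 43 days.
43 mod 7 = 1, so 1 day after Tuesday is Wednesday.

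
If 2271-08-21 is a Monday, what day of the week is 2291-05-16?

Saturday

From August 21, 2271 to August 21, 2290: 19 years, of which 5 contain a Feb 29 — 14×365 + 5×366 = 6940 days.
August 2290: 31 − 21 = 10 days remain.
Then September (30), October (31), November (30), December (31), January (31), February 2291 (28), March (31), April (30): 30 + 31 + 30 + 31 + 31 + 28 + 31 + 30 = 242 days.
May 1–16, 2291: 16 days.
Residual: 268 days.
Total: 7208 days.
7208 mod 7 = 5, so 5 days after Monday is Saturday.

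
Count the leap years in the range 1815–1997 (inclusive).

45

Years divisible by 4: 1816, 1820, …, 1996 — 46 in all.
Of these, 1900 is divisible by 100 but not 400, so not leap.
Leap years: 46 − 1 = 45.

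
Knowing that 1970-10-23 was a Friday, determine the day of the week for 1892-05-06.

Friday

Count forward from the earlier date (May 6, 1892) to the later (October 23, 1970):
Day-of-year of May 6, 1892: 127.
Day-of-year of October 23, 1970: 296.
1892 has 366 days, so 366 − 127 = 239 days remain in 1892.
Full years 1893–1969: 59 common + 18 leap = 59×365 + 18×366 = 28123 days.
Total: 239 + 28123 + 296 = 28658 days.
28658 is a multiple of 7, so 1892-05-06 falls on the same weekday: Friday.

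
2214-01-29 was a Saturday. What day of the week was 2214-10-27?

Thursday

January 2214: 31 − 29 = 2 days remain.
Then February 2214 (28), March (31), April (30), May (31), June (30), July (31), August (31), September (30): 28 + 31 + 30 + 31 + 30 + 31 + 31 + 30 = 242 days.
October 1–27, 2214: 27 days.
Total: 2 + 242 + 27 = 271 days.
271 mod 7 = 5, so 5 days after Saturday is Thursday.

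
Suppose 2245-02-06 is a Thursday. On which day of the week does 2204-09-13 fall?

Count forward from the earlier date (September 13, 2204) to the later (February 6, 2245):
From September 13, 2204 to September 13, 2244: 40 years, of which 10 contain a Feb 29 — 30×365 + 10×366 = 14610 days.
September 2244: 30 − 13 = 17 days remain.
Then October (31), November (30), December (31), January (31): 31 + 30 + 31 + 31 = 123 days.
February 1–6, 2245: 6 days (2245 is not a leap year).
Residual: 146 days.
Total: 14756 days.
14756 is a multiple of 7, so 2204-09-13 falls on the same weekday: Thursday.

Thursday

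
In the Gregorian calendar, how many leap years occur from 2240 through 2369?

Years divisible by 4: 2240, 2244, …, 2368 — 33 in all.
Of these, 2300 is divisible by 100 but not 400, so not leap.
Leap years: 33 − 1 = 32.

32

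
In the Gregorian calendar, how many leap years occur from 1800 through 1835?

Years divisible by 4 in [1800, 1835]: 1800, 1804, 1808, 1812, 1816, 1820, 1824, 1828, 1832.
Of these, 1800 is divisible by 100 but not 400, so not leap.
Leap years: 9 − 1 = 8.

8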